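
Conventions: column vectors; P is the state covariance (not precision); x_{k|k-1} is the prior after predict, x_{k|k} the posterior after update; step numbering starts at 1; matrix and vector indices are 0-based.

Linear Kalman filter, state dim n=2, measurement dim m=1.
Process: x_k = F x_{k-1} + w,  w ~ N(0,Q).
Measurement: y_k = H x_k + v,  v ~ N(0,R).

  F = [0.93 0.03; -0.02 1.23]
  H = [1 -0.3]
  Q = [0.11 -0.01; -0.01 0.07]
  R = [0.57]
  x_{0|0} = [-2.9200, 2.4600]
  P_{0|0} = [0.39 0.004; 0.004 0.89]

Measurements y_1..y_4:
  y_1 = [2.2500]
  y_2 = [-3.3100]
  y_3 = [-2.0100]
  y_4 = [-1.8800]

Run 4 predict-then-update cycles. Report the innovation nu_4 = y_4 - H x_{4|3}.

innov = [0.0365]

step 1: x^-=[-2.6418, 3.0842]  P^-=[0.4483 0.0202; 0.0202 1.4164]  S=[1.1337]  K=[0.3901; -0.3570]  nu=[5.8171]  x^+=[-0.3724, 1.0073]  P^+=[0.2758 0.1781; 0.1781 1.2719]
step 2: x^-=[-0.3162, 1.2465]  P^-=[0.3596 0.2354; 0.2354 1.9856]  S=[0.9671]  K=[0.2988; -0.3726]  nu=[-2.6199]  x^+=[-1.0991, 2.2226]  P^+=[0.2733 0.3431; 0.3431 1.8514]
step 3: x^-=[-0.9554, 2.7557]  P^-=[0.3671 0.4455; 0.4455 2.8542]  S=[0.9268]  K=[0.2520; -0.4433]  nu=[-0.2278]  x^+=[-1.0129, 2.8567]  P^+=[0.3083 0.5490; 0.5490 2.6721]
step 4: x^-=[-0.8563, 3.5340]  P^-=[0.4097 0.7105; 0.7105 4.0858]  S=[0.9211]  K=[0.2134; -0.5594]  nu=[0.0365]  x^+=[-0.8485, 3.5136]  P^+=[0.3678 0.8204; 0.8204 3.7976]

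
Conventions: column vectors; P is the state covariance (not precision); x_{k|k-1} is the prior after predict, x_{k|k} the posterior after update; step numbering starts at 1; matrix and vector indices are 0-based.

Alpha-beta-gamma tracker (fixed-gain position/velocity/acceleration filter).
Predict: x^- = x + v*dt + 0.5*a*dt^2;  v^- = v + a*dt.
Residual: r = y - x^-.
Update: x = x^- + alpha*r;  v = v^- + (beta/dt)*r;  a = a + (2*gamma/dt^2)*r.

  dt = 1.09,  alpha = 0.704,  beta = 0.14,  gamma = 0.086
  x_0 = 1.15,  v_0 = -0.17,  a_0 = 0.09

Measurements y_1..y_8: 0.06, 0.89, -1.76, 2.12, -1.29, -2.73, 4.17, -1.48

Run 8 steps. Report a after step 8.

a_post = 0.1043

step 1: x_pred=1.0182  r=-0.9582  x^+=0.3436  v^+=-0.1950  a^+=-0.0487
step 2: x_pred=0.1022  r=0.7878  x^+=0.6568  v^+=-0.1469  a^+=0.0653
step 3: x_pred=0.5355  r=-2.2955  x^+=-1.0805  v^+=-0.3705  a^+=-0.2670
step 4: x_pred=-1.6430  r=3.7630  x^+=1.0062  v^+=-0.1782  a^+=0.2778
step 5: x_pred=0.9770  r=-2.2670  x^+=-0.6190  v^+=-0.1666  a^+=-0.0504
step 6: x_pred=-0.8305  r=-1.8995  x^+=-2.1677  v^+=-0.4655  a^+=-0.3254
step 7: x_pred=-2.8684  r=7.0384  x^+=2.0866  v^+=0.0838  a^+=0.6935
step 8: x_pred=2.5900  r=-4.0700  x^+=-0.2753  v^+=0.3171  a^+=0.1043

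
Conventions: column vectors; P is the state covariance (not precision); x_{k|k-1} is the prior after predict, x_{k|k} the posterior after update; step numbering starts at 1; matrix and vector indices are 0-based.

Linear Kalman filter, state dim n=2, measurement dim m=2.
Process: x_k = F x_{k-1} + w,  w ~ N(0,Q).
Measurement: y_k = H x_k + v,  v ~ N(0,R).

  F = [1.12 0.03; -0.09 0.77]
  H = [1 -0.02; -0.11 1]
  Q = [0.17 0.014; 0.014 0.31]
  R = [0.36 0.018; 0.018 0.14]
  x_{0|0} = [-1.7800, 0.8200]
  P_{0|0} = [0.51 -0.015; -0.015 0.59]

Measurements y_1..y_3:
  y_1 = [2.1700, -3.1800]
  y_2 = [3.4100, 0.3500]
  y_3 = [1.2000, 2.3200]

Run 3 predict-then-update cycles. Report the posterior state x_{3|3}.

step 1: x^-=[-1.9690, 0.7916]  P^-=[0.8093 -0.0367; -0.0367 0.6660]  S=[1.1710 -0.1211; -0.1211 0.8239]  K=[0.6864 -0.0517; 0.0420 0.8195]  nu=[4.1548, -4.1882]  x^+=[1.0992, -2.4658]  P^+=[0.2468 0.0323; 0.0323 0.1190]
step 2: x^-=[1.1571, -1.9976]  P^-=[0.4819 0.0196; 0.0196 0.3781]  S=[0.8412 -0.0229; -0.0229 0.5196]  K=[0.5713 -0.0391; 0.0341 0.7250]  nu=[2.2129, 2.4749]  x^+=[2.3246, -0.1279]  P^+=[0.2055 0.0274; 0.0274 0.1051]
step 3: x^-=[2.5997, -0.3077]  P^-=[0.4297 0.0193; 0.0193 0.3702]  S=[0.7891 -0.0173; -0.0173 0.5112]  K=[0.5433 -0.0363; 0.0309 0.7211]  nu=[-1.4059, 2.9137]  x^+=[1.7301, 1.7500]  P^+=[0.1955 0.0262; 0.0262 0.1044]

x_post = [1.7301, 1.7500]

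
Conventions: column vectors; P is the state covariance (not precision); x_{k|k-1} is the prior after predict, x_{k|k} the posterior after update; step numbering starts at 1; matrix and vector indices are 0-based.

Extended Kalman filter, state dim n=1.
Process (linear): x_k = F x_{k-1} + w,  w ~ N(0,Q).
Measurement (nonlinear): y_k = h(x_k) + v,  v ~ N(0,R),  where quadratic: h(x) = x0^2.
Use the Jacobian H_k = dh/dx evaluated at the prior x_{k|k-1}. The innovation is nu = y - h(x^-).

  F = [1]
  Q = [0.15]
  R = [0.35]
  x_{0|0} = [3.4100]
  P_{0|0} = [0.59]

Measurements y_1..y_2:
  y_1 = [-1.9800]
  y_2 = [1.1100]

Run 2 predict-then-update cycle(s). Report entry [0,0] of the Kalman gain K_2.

step 1: x^-=[3.4100]  P^-=[0.7400]  H_jac=[6.8200]  S=[34.7692]  K=[0.1452]  nu=[-13.6081]  x^+=[1.4348]  P^+=[0.0074]
step 2: x^-=[1.4348]  P^-=[0.1574]  H_jac=[2.8695]  S=[1.6465]  K=[0.2744]  nu=[-0.9485]  x^+=[1.1745]  P^+=[0.0335]

K[0,0] = 0.2744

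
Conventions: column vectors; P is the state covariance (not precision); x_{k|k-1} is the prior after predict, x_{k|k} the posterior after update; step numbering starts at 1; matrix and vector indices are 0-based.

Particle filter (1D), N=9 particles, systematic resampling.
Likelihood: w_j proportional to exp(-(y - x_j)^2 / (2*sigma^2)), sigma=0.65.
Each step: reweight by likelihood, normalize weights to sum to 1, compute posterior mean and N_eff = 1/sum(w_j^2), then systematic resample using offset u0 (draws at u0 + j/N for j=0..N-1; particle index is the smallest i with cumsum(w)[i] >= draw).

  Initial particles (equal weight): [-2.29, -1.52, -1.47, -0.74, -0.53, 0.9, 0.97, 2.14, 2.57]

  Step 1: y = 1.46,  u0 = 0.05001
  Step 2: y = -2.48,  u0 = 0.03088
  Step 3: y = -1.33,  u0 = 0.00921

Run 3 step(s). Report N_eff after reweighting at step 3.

step 1: w=[0.0000, 0.0000, 0.0000, 0.0014, 0.0041, 0.3044, 0.3321, 0.2553, 0.1027]  mean=1.4030  Neff=3.5882  idx=[5, 5, 5, 6, 6, 6, 7, 7, 8]
step 2: w=[0.2126, 0.2126, 0.2126, 0.1207, 0.1207, 0.1207, 0.0000, 0.0000, 0.0000]  mean=0.9254  Neff=5.5765  idx=[0, 0, 1, 1, 2, 2, 3, 4, 5]
step 3: w=[0.1240, 0.1240, 0.1240, 0.1240, 0.1240, 0.1240, 0.0852, 0.0852, 0.0852]  mean=0.9179  Neff=8.7624  idx=[0, 0, 1, 2, 3, 4, 5, 6, 7]

N_eff = 8.7624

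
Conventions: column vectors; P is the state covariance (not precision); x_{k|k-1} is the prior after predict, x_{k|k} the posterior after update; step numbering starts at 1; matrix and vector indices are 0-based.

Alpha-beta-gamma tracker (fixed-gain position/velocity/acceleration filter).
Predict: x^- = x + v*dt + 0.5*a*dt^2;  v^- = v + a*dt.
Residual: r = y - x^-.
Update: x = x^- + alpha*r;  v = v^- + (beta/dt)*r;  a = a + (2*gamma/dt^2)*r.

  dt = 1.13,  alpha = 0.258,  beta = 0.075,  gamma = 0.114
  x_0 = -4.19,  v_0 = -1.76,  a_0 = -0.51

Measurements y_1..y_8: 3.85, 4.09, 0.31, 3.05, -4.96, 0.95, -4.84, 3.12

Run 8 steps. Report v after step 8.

v_post = -9.9276

step 1: x_pred=-6.5044  r=10.3544  x^+=-3.8330  v^+=-1.6491  a^+=1.3389
step 2: x_pred=-4.8416  r=8.9316  x^+=-2.5373  v^+=0.4567  a^+=2.9337
step 3: x_pred=-0.1482  r=0.4582  x^+=-0.0300  v^+=3.8021  a^+=3.0155
step 4: x_pred=6.1916  r=-3.1416  x^+=5.3811  v^+=7.0011  a^+=2.4545
step 5: x_pred=14.8594  r=-19.8194  x^+=9.7460  v^+=8.4593  a^+=-1.0844
step 6: x_pred=18.6126  r=-17.6626  x^+=14.0557  v^+=6.0616  a^+=-4.2382
step 7: x_pred=18.1995  r=-23.0395  x^+=12.2553  v^+=-0.2567  a^+=-8.3520
step 8: x_pred=6.6329  r=-3.5129  x^+=5.7266  v^+=-9.9276  a^+=-8.9793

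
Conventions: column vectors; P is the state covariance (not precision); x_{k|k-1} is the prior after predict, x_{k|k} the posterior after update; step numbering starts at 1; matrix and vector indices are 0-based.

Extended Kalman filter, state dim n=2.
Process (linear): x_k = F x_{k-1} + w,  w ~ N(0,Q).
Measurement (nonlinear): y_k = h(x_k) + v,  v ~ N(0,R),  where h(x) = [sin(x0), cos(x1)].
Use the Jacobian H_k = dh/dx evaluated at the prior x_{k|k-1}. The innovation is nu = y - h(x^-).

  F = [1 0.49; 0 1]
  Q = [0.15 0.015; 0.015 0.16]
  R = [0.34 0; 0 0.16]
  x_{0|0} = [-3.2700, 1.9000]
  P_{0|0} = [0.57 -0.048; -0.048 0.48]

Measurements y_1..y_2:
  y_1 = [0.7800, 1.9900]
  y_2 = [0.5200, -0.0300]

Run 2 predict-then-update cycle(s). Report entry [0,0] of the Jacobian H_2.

step 1: x^-=[-2.3390, 1.9000]  P^-=[0.7882 0.2022; 0.2022 0.6400]  H_jac=[-0.6948 0.0000; 0.0000 -0.9463]  S=[0.7206 0.1330; 0.1330 0.7331]  K=[-0.7366 -0.1274; -0.0440 -0.8181]  nu=[1.4992, 2.3133]  x^+=[-3.7380, -0.0586]  P^+=[0.3604 0.0215; 0.0215 0.1383]
step 2: x^-=[-3.7667, -0.0586]  P^-=[0.5647 0.1043; 0.1043 0.2983]  H_jac=[-0.8109 0.0000; 0.0000 0.0585]  S=[0.7114 -0.0050; -0.0050 0.1610]  K=[-0.6436 0.0181; -0.1182 0.1048]  nu=[-0.0652, -1.0283]  x^+=[-3.7434, -0.1587]  P^+=[0.2699 0.0496; 0.0496 0.2865]

H_jac[0,0] = -0.8109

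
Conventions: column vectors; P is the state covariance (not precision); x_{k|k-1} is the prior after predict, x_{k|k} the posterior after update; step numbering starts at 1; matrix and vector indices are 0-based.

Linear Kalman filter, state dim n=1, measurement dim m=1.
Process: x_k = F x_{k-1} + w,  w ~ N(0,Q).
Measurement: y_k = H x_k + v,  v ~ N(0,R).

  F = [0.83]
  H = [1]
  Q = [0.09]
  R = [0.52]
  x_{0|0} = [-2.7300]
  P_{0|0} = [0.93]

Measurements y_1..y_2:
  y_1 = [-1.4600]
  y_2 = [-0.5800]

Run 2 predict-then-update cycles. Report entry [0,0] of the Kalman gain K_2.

step 1: x^-=[-2.2659]  P^-=[0.7307]  S=[1.2507]  K=[0.5842]  nu=[0.8059]  x^+=[-1.7951]  P^+=[0.3038]
step 2: x^-=[-1.4899]  P^-=[0.2993]  S=[0.8193]  K=[0.3653]  nu=[0.9099]  x^+=[-1.1575]  P^+=[0.1900]

K[0,0] = 0.3653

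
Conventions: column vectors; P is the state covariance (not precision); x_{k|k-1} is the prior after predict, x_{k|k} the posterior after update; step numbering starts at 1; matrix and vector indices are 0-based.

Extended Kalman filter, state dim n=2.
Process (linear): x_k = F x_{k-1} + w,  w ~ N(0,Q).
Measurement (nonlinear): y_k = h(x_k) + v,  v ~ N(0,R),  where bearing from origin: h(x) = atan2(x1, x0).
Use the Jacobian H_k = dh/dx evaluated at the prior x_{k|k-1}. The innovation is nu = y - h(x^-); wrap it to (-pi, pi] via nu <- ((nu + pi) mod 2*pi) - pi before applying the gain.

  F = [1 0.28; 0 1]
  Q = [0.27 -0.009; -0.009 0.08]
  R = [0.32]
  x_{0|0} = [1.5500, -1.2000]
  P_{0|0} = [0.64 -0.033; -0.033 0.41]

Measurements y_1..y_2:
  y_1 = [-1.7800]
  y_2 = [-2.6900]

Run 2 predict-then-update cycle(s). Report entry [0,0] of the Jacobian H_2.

H_jac[0,0] = 0.6242

step 1: x^-=[1.2140, -1.2000]  P^-=[0.9237 0.0728; 0.0728 0.4900]  H_jac=[0.4118 0.4166]  S=[0.5867]  K=[0.7001; 0.3991]  nu=[-1.0004]  x^+=[0.5137, -1.5992]  P^+=[0.6361 -0.0911; -0.0911 0.3966]
step 2: x^-=[0.0659, -1.5992]  P^-=[0.8862 0.0109; 0.0109 0.4766]  H_jac=[0.6242 0.0257]  S=[0.6660]  K=[0.8311; 0.0286]  nu=[-1.1604]  x^+=[-0.8985, -1.6325]  P^+=[0.4262 -0.0049; -0.0049 0.4760]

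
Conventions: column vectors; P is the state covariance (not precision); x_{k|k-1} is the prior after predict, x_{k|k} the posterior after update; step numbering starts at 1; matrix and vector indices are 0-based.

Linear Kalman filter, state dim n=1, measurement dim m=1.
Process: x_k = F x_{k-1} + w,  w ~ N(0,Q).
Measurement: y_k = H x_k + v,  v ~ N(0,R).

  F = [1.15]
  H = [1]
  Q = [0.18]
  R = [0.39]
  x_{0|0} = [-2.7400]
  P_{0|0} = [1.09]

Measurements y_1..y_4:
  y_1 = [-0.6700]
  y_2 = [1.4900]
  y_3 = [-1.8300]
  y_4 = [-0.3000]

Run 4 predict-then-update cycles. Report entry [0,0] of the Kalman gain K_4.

K[0,0] = 0.5453

step 1: x^-=[-3.1510]  P^-=[1.6215]  S=[2.0115]  K=[0.8061]  nu=[2.4810]  x^+=[-1.1510]  P^+=[0.3144]
step 2: x^-=[-1.3237]  P^-=[0.5958]  S=[0.9858]  K=[0.6044]  nu=[2.8137]  x^+=[0.3768]  P^+=[0.2357]
step 3: x^-=[0.4334]  P^-=[0.4917]  S=[0.8817]  K=[0.5577]  nu=[-2.2634]  x^+=[-0.8289]  P^+=[0.2175]
step 4: x^-=[-0.9532]  P^-=[0.4676]  S=[0.8576]  K=[0.5453]  nu=[0.6532]  x^+=[-0.5970]  P^+=[0.2127]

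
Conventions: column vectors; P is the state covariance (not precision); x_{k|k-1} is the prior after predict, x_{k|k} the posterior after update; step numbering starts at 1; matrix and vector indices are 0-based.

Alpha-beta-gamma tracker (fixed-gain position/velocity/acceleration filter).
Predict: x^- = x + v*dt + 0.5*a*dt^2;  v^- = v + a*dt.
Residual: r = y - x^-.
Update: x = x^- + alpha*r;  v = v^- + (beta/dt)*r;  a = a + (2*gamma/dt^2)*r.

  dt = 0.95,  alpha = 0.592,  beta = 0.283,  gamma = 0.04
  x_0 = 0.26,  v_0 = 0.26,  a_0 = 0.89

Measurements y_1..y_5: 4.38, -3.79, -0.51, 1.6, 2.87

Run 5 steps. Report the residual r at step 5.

step 1: x_pred=0.9086  r=3.4714  x^+=2.9637  v^+=2.1396  a^+=1.1977
step 2: x_pred=5.5368  r=-9.3268  x^+=0.0153  v^+=0.4990  a^+=0.3710
step 3: x_pred=0.6568  r=-1.1668  x^+=-0.0339  v^+=0.5039  a^+=0.2675
step 4: x_pred=0.5655  r=1.0345  x^+=1.1779  v^+=1.0662  a^+=0.3592
step 5: x_pred=2.3529  r=0.5171  x^+=2.6590  v^+=1.5615  a^+=0.4051

resid = 0.5171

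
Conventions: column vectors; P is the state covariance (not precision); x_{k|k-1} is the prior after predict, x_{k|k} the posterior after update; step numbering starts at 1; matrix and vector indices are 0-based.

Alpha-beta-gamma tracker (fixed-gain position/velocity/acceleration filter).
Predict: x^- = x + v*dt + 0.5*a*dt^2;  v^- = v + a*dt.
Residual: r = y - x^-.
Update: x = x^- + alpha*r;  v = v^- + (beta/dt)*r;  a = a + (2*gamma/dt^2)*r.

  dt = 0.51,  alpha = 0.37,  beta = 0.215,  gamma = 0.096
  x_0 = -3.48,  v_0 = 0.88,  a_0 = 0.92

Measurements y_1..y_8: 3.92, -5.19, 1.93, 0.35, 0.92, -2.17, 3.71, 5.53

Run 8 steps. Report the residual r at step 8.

resid = 8.6875

step 1: x_pred=-2.9116  r=6.8316  x^+=-0.3839  v^+=4.2292  a^+=5.9629
step 2: x_pred=2.5485  r=-7.7385  x^+=-0.3148  v^+=4.0080  a^+=0.2505
step 3: x_pred=1.7619  r=0.1681  x^+=1.8241  v^+=4.2066  a^+=0.3746
step 4: x_pred=4.0182  r=-3.6682  x^+=2.6609  v^+=2.8513  a^+=-2.3331
step 5: x_pred=3.8117  r=-2.8917  x^+=2.7418  v^+=0.4423  a^+=-4.4677
step 6: x_pred=2.3863  r=-4.5563  x^+=0.7005  v^+=-3.7570  a^+=-7.8311
step 7: x_pred=-2.2340  r=5.9440  x^+=-0.0347  v^+=-5.2450  a^+=-3.4433
step 8: x_pred=-3.1575  r=8.6875  x^+=0.0569  v^+=-3.3388  a^+=2.9696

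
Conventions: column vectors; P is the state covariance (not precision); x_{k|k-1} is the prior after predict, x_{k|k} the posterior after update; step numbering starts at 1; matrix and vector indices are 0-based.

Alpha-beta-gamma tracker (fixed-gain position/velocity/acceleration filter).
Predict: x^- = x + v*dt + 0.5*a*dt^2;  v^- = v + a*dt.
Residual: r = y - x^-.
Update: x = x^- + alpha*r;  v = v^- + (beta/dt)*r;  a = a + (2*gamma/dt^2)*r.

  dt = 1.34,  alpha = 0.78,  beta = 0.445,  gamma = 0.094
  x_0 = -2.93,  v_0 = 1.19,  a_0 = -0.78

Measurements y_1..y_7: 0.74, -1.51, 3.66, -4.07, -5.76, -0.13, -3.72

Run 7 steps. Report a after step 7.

step 1: x_pred=-2.0357  r=2.7757  x^+=0.1293  v^+=1.0666  a^+=-0.4894
step 2: x_pred=1.1192  r=-2.6292  x^+=-0.9316  v^+=-0.4623  a^+=-0.7647
step 3: x_pred=-2.2376  r=5.8976  x^+=2.3625  v^+=0.4716  a^+=-0.1472
step 4: x_pred=2.8623  r=-6.9323  x^+=-2.5449  v^+=-2.0278  a^+=-0.8730
step 5: x_pred=-6.0459  r=0.2859  x^+=-5.8229  v^+=-3.1027  a^+=-0.8431
step 6: x_pred=-10.7374  r=10.6074  x^+=-2.4636  v^+=-0.7098  a^+=0.2675
step 7: x_pred=-3.1745  r=-0.5455  x^+=-3.6000  v^+=-0.5324  a^+=0.2104

a_post = 0.2104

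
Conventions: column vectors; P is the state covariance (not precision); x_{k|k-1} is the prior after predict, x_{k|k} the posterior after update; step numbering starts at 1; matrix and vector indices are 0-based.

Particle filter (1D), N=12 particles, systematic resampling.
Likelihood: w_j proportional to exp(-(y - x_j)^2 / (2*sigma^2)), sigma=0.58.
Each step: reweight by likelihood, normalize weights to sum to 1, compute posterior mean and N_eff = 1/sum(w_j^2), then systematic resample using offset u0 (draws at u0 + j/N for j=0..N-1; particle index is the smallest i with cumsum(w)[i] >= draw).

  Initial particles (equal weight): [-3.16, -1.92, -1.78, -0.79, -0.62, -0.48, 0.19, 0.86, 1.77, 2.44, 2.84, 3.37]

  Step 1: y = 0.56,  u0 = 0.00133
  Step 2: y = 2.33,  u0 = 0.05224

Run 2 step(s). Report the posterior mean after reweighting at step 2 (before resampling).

step 1: w=[0.0000, 0.0000, 0.0001, 0.0302, 0.0573, 0.0909, 0.3703, 0.3970, 0.0515, 0.0024, 0.0002, 0.0000]  mean=0.4059  Neff=3.2274  idx=[3, 4, 5, 6, 6, 6, 6, 7, 7, 7, 7, 7]
step 2: w=[0.0000, 0.0000, 0.0000, 0.0054, 0.0054, 0.0054, 0.0054, 0.1957, 0.1957, 0.1957, 0.1957, 0.1957]  mean=0.8455  Neff=5.2195  idx=[7, 7, 8, 8, 8, 9, 9, 10, 10, 10, 11, 11]

post_mean = 0.8455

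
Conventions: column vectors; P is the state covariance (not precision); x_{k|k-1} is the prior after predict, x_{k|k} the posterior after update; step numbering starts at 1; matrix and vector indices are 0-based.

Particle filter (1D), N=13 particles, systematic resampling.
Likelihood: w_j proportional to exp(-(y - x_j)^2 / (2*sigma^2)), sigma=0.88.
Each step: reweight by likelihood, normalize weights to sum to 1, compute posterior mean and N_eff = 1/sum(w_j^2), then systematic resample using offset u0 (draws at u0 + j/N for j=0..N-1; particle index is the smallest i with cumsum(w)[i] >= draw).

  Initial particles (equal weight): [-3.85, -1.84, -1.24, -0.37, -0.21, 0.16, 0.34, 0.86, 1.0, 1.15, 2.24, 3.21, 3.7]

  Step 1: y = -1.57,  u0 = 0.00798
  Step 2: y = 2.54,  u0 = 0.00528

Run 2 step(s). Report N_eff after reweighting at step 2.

N_eff = 2.3504

step 1: w=[0.0120, 0.3286, 0.3211, 0.1360, 0.1044, 0.0499, 0.0327, 0.0076, 0.0048, 0.0029, 0.0000, 0.0000, 0.0000]  mean=-1.0874  Neff=4.0938  idx=[0, 1, 1, 1, 1, 2, 2, 2, 2, 3, 3, 4, 5]
step 2: w=[0.0000, 0.0001, 0.0001, 0.0001, 0.0001, 0.0023, 0.0023, 0.0023, 0.0023, 0.1000, 0.1000, 0.1794, 0.6110]  mean=-0.0262  Neff=2.3504  idx=[7, 9, 10, 11, 11, 12, 12, 12, 12, 12, 12, 12, 12]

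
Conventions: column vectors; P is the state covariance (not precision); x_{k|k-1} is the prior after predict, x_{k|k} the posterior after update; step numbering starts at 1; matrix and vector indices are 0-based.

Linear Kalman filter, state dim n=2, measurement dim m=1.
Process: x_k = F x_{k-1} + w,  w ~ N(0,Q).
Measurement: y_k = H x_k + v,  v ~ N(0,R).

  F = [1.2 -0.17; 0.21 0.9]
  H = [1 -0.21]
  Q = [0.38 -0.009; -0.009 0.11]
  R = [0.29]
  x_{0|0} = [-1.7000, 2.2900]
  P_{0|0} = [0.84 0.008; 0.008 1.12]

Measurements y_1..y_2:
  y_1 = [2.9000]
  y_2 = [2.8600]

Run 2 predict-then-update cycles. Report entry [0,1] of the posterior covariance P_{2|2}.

P_post[0,1] = 0.1825

step 1: x^-=[-2.4293, 1.7040]  P^-=[1.6187 0.0397; 0.0397 1.0573]  S=[1.9387]  K=[0.8307; -0.0941]  nu=[5.6871]  x^+=[2.2948, 1.1691]  P^+=[0.2810 0.1911; 0.1911 1.0401]
step 2: x^-=[2.5550, 1.5341]  P^-=[0.7368 0.1023; 0.1023 1.0371]  S=[1.0295]  K=[0.6948; -0.1122]  nu=[0.6272]  x^+=[2.9907, 1.4637]  P^+=[0.2398 0.1825; 0.1825 1.0242]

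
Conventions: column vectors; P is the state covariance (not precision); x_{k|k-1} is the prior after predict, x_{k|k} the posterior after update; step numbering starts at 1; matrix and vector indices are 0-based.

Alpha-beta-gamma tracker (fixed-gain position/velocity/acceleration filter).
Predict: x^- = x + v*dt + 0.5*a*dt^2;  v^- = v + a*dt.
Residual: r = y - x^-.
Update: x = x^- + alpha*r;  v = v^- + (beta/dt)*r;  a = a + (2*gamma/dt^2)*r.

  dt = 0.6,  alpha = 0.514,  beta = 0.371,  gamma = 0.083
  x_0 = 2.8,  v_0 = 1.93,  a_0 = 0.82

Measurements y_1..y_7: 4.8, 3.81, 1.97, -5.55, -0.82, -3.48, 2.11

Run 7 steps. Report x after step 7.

step 1: x_pred=4.1056  r=0.6944  x^+=4.4625  v^+=2.8514  a^+=1.1402
step 2: x_pred=6.3786  r=-2.5686  x^+=5.0583  v^+=1.9472  a^+=-0.0442
step 3: x_pred=6.2187  r=-4.2487  x^+=4.0349  v^+=-0.7064  a^+=-2.0033
step 4: x_pred=3.2504  r=-8.8004  x^+=-1.2730  v^+=-7.3500  a^+=-6.0613
step 5: x_pred=-6.7740  r=5.9540  x^+=-3.7137  v^+=-7.3052  a^+=-3.3158
step 6: x_pred=-8.6936  r=5.2136  x^+=-6.0138  v^+=-6.0710  a^+=-0.9118
step 7: x_pred=-9.8205  r=11.9305  x^+=-3.6882  v^+=0.7590  a^+=4.5895

x_post = -3.6882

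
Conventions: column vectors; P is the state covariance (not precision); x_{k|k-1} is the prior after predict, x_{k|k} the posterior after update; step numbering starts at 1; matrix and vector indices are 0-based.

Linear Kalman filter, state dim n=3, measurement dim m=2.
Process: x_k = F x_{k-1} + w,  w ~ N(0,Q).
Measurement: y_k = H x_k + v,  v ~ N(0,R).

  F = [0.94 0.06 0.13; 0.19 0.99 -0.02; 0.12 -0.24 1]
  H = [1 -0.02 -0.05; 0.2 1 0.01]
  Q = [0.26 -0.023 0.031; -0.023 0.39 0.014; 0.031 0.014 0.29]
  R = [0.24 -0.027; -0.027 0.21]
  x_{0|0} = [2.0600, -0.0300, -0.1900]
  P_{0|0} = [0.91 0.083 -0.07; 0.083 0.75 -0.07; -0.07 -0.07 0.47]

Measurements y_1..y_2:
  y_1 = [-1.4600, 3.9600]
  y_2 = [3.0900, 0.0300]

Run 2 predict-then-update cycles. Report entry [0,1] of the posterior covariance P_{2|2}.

step 1: x^-=[1.9099, 0.3655, 0.0644]  P^-=[1.0659 0.2517 0.0969; 0.2517 1.1926 -0.2295; 0.0969 -0.2295 0.8283]  S=[1.2882 0.4241; 0.4241 1.5418]  K=[0.7920 0.0843; -0.0870 0.8286; 0.0987 -0.1581]  nu=[-3.3594, 3.2119]  x^+=[-0.4800, 3.3193, -0.7749]  P^+=[0.1903 -0.0424 0.0663; -0.0424 0.1854 -0.0570; 0.0663 -0.0570 0.7905]
step 2: x^-=[-0.3528, 3.2104, -1.6291]  P^-=[0.4527 -0.0269 0.2236; -0.0269 0.5647 -0.0889; 0.2236 -0.0889 1.1396]  S=[0.6743 0.0294; 0.0294 0.7813]  K=[0.6530 0.0598; -0.0813 0.7178; 0.2519 -0.0515]  nu=[3.4256, -3.0935]  x^+=[1.6990, 0.7113, -0.6069]  P^+=[0.1601 -0.0383 0.1156; -0.0383 0.1611 -0.0517; 0.1156 -0.0517 1.0955]

P_post[0,1] = -0.0383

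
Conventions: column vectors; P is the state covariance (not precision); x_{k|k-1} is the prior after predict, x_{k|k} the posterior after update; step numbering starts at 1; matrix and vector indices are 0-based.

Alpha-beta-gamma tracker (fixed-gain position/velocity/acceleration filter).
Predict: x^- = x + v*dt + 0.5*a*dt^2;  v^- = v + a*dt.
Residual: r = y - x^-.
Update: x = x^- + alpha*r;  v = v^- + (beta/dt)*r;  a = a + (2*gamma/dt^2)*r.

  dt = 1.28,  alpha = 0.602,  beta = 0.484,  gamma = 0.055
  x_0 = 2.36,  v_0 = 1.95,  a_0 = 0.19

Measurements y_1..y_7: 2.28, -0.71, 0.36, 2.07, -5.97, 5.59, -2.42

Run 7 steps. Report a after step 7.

step 1: x_pred=5.0116  r=-2.7316  x^+=3.3672  v^+=1.1603  a^+=0.0066
step 2: x_pred=4.8578  r=-5.5678  x^+=1.5060  v^+=-0.9366  a^+=-0.3672
step 3: x_pred=0.0063  r=0.3537  x^+=0.2192  v^+=-1.2729  a^+=-0.3435
step 4: x_pred=-1.6914  r=3.7614  x^+=0.5730  v^+=-0.2902  a^+=-0.0909
step 5: x_pred=0.1270  r=-6.0970  x^+=-3.5434  v^+=-2.7120  a^+=-0.5003
step 6: x_pred=-7.4246  r=13.0146  x^+=0.4102  v^+=1.5688  a^+=0.3735
step 7: x_pred=2.7242  r=-5.1442  x^+=-0.3726  v^+=0.1017  a^+=0.0281

a_post = 0.0281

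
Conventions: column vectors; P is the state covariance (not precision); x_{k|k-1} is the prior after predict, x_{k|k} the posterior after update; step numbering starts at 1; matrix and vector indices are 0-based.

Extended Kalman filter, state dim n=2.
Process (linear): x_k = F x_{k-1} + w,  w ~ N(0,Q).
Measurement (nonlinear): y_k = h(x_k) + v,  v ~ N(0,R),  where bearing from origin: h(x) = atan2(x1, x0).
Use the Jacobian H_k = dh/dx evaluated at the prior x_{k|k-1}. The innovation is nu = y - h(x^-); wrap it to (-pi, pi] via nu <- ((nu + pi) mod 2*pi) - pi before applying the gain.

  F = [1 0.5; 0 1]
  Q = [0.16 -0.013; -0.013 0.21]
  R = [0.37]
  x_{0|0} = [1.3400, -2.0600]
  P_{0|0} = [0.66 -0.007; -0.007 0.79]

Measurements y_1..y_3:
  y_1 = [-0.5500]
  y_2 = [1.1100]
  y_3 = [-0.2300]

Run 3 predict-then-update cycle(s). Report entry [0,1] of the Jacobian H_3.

step 1: x^-=[0.3100, -2.0600]  P^-=[1.0105 0.3750; 0.3750 1.0000]  H_jac=[0.4747 0.0714]  S=[0.6282]  K=[0.8062; 0.3971]  nu=[0.8714]  x^+=[1.0125, -1.7140]  P^+=[0.6022 0.1739; 0.1739 0.9010]
step 2: x^-=[0.1555, -1.7140]  P^-=[1.1614 0.6114; 0.6114 1.1110]  H_jac=[0.5787 0.0525]  S=[0.7991]  K=[0.8812; 0.5157]  nu=[2.5903]  x^+=[2.4380, -0.3781]  P^+=[0.5409 0.2482; 0.2482 0.8984]
step 3: x^-=[2.2490, -0.3781]  P^-=[1.1737 0.6844; 0.6844 1.1084]  H_jac=[0.0727 0.4324]  S=[0.6265]  K=[0.6086; 0.8445]  nu=[-0.0634]  x^+=[2.2104, -0.4317]  P^+=[0.9417 0.3624; 0.3624 0.6616]

H_jac[0,1] = 0.4324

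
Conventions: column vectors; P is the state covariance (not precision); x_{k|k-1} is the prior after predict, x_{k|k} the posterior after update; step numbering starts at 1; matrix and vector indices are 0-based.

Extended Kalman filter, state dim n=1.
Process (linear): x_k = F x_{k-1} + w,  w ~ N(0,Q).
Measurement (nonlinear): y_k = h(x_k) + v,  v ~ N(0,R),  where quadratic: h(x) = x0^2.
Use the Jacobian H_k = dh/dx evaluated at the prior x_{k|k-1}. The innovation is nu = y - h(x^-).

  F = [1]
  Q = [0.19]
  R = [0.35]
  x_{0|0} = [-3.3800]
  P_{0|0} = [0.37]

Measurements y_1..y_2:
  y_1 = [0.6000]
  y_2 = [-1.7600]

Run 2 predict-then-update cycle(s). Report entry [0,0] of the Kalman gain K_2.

step 1: x^-=[-3.3800]  P^-=[0.5600]  H_jac=[-6.7600]  S=[25.9407]  K=[-0.1459]  nu=[-10.8244]  x^+=[-1.8004]  P^+=[0.0076]
step 2: x^-=[-1.8004]  P^-=[0.1976]  H_jac=[-3.6007]  S=[2.9114]  K=[-0.2443]  nu=[-5.0013]  x^+=[-0.5784]  P^+=[0.0237]

K[0,0] = -0.2443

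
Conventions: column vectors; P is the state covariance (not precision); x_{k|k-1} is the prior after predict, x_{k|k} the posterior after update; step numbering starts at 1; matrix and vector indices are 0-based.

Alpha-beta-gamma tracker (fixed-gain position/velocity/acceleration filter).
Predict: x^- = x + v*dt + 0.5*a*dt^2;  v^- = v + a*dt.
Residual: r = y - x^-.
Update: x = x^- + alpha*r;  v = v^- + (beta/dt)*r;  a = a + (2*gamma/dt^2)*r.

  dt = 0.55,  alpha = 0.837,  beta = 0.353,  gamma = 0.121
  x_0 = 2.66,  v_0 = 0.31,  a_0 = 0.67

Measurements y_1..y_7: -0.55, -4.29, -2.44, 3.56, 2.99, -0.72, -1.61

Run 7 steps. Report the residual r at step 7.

resid = -3.7484

step 1: x_pred=2.9318  r=-3.4818  x^+=0.0175  v^+=-1.5562  a^+=-2.1155
step 2: x_pred=-1.1583  r=-3.1317  x^+=-3.7795  v^+=-4.7297  a^+=-4.6208
step 3: x_pred=-7.0798  r=4.6398  x^+=-3.1963  v^+=-4.2932  a^+=-0.9090
step 4: x_pred=-5.6950  r=9.2550  x^+=2.0514  v^+=1.1469  a^+=6.4950
step 5: x_pred=3.6646  r=-0.6746  x^+=3.1000  v^+=4.2862  a^+=5.9554
step 6: x_pred=6.3581  r=-7.0781  x^+=0.4337  v^+=3.0188  a^+=0.2929
step 7: x_pred=2.1384  r=-3.7484  x^+=-0.9990  v^+=0.7741  a^+=-2.7058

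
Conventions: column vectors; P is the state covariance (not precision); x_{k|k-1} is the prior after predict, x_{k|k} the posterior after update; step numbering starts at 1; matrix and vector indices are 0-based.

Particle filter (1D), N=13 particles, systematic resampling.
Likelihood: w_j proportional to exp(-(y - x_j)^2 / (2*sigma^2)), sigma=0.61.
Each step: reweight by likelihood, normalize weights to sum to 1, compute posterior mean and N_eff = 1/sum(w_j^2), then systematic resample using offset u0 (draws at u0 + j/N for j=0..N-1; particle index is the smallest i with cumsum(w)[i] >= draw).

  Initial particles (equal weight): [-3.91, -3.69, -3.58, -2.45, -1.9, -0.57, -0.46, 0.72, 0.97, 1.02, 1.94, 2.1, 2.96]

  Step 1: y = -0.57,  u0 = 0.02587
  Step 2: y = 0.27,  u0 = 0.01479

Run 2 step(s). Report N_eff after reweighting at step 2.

step 1: w=[0.0000, 0.0000, 0.0000, 0.0038, 0.0409, 0.4411, 0.4339, 0.0471, 0.0182, 0.0148, 0.0001, 0.0000, 0.0000]  mean=-0.4713  Neff=2.5820  idx=[4, 5, 5, 5, 5, 5, 6, 6, 6, 6, 6, 6, 7]
step 2: w=[0.0003, 0.0688, 0.0688, 0.0688, 0.0688, 0.0688, 0.0868, 0.0868, 0.0868, 0.0868, 0.0868, 0.0868, 0.1352]  mean=-0.3387  Neff=11.4807  idx=[1, 2, 3, 4, 5, 6, 7, 8, 9, 10, 11, 11, 12]

N_eff = 11.4807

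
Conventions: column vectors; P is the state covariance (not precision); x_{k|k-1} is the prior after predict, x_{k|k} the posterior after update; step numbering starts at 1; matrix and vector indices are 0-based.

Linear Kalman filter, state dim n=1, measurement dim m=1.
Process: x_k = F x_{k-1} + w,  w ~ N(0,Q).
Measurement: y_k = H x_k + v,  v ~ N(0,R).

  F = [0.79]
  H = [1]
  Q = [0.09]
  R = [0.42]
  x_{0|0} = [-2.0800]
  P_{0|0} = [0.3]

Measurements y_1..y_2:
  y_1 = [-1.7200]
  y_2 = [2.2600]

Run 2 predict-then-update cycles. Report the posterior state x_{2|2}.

x_post = [-0.1895]

step 1: x^-=[-1.6432]  P^-=[0.2772]  S=[0.6972]  K=[0.3976]  nu=[-0.0768]  x^+=[-1.6737]  P^+=[0.1670]
step 2: x^-=[-1.3223]  P^-=[0.1942]  S=[0.6142]  K=[0.3162]  nu=[3.5823]  x^+=[-0.1895]  P^+=[0.1328]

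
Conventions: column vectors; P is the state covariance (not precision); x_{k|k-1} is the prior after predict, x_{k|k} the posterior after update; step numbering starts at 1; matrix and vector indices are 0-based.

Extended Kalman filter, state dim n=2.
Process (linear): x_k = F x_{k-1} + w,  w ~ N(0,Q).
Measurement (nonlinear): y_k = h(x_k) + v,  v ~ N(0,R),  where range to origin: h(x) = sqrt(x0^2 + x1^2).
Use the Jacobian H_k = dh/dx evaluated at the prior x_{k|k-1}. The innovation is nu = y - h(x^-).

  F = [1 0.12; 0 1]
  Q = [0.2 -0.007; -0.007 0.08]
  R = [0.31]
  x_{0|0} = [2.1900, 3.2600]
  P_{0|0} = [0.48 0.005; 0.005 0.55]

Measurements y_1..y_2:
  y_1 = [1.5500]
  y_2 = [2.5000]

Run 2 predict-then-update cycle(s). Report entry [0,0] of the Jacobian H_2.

H_jac[0,0] = 0.6421

step 1: x^-=[2.5812, 3.2600]  P^-=[0.6891 0.0640; 0.0640 0.6300]  H_jac=[0.6208 0.7840]  S=[1.0251]  K=[0.4663; 0.5206]  nu=[-2.6081]  x^+=[1.3651, 1.9022]  P^+=[0.4663 -0.1848; -0.1848 0.3522]
step 2: x^-=[1.5934, 1.9022]  P^-=[0.6270 -0.1496; -0.1496 0.4322]  H_jac=[0.6421 0.7666]  S=[0.6753]  K=[0.4264; 0.3484]  nu=[0.0186]  x^+=[1.6013, 1.9087]  P^+=[0.5042 -0.2499; -0.2499 0.3502]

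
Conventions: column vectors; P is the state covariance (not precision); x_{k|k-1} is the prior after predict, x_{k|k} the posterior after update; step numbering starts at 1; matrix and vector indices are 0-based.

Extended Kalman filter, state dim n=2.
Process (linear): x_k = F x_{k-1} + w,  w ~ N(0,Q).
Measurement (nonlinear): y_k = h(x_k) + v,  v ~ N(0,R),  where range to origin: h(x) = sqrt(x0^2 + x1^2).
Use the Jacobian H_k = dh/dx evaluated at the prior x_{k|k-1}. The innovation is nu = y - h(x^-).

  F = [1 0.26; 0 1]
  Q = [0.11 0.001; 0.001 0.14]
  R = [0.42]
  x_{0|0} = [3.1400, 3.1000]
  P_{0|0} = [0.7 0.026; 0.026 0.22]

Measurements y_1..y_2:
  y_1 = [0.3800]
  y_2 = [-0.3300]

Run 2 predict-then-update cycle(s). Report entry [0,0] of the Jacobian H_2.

H_jac[0,0] = 0.6359

step 1: x^-=[3.9460, 3.1000]  P^-=[0.8384 0.0842; 0.0842 0.3600]  H_jac=[0.7864 0.6178]  S=[1.1576]  K=[0.6144; 0.2493]  nu=[-4.6381]  x^+=[1.0962, 1.9437]  P^+=[0.4013 -0.0931; -0.0931 0.2880]
step 2: x^-=[1.6015, 1.9437]  P^-=[0.4824 -0.0172; -0.0172 0.4280]  H_jac=[0.6359 0.7718]  S=[0.8531]  K=[0.3440; 0.3744]  nu=[-2.8485]  x^+=[0.6217, 0.8772]  P^+=[0.3814 -0.1271; -0.1271 0.3085]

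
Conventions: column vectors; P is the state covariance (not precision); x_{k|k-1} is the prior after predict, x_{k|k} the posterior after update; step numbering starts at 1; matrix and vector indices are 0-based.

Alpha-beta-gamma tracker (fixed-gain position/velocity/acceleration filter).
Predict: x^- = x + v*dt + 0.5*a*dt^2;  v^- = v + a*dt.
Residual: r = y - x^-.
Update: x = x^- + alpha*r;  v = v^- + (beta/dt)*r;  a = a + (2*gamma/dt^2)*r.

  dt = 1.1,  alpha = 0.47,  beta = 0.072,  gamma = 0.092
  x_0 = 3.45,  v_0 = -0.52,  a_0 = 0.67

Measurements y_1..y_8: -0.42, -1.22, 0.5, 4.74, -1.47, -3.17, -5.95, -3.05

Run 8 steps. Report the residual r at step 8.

step 1: x_pred=3.2834  r=-3.7034  x^+=1.5428  v^+=-0.0254  a^+=0.1068
step 2: x_pred=1.5795  r=-2.7995  x^+=0.2637  v^+=-0.0911  a^+=-0.3189
step 3: x_pred=-0.0294  r=0.5294  x^+=0.2194  v^+=-0.4072  a^+=-0.2384
step 4: x_pred=-0.3727  r=5.1127  x^+=2.0303  v^+=-0.3347  a^+=0.5391
step 5: x_pred=1.9882  r=-3.4582  x^+=0.3629  v^+=0.0319  a^+=0.0132
step 6: x_pred=0.4060  r=-3.5760  x^+=-1.2747  v^+=-0.1876  a^+=-0.5305
step 7: x_pred=-1.8020  r=-4.1480  x^+=-3.7516  v^+=-1.0427  a^+=-1.1613
step 8: x_pred=-5.6011  r=2.5511  x^+=-4.4021  v^+=-2.1531  a^+=-0.7734

resid = 2.5511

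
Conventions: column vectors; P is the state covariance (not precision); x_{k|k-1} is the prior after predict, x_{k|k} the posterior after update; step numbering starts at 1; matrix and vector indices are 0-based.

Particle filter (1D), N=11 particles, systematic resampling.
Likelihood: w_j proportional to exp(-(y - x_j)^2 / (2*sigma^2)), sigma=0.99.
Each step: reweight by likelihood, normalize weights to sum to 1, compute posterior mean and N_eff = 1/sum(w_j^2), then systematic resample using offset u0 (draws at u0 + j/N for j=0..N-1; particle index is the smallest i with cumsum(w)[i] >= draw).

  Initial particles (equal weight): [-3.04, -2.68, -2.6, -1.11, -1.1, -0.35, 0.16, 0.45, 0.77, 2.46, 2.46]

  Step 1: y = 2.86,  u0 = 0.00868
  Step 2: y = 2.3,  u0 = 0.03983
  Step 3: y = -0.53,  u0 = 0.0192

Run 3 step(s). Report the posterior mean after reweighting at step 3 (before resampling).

step 1: w=[0.0000, 0.0000, 0.0000, 0.0002, 0.0002, 0.0026, 0.0119, 0.0254, 0.0530, 0.4534, 0.4534]  mean=2.2836  Neff=2.4112  idx=[6, 9, 9, 9, 9, 9, 10, 10, 10, 10, 10]
step 2: w=[0.0097, 0.0990, 0.0990, 0.0990, 0.0990, 0.0990, 0.0990, 0.0990, 0.0990, 0.0990, 0.0990]  mean=2.4377  Neff=10.1871  idx=[1, 2, 3, 4, 4, 5, 6, 7, 8, 9, 10]
step 3: w=[0.0909, 0.0909, 0.0909, 0.0909, 0.0909, 0.0909, 0.0909, 0.0909, 0.0909, 0.0909, 0.0909]  mean=2.4600  Neff=11.0000  idx=[0, 1, 2, 3, 4, 5, 6, 7, 8, 9, 10]

post_mean = 2.4600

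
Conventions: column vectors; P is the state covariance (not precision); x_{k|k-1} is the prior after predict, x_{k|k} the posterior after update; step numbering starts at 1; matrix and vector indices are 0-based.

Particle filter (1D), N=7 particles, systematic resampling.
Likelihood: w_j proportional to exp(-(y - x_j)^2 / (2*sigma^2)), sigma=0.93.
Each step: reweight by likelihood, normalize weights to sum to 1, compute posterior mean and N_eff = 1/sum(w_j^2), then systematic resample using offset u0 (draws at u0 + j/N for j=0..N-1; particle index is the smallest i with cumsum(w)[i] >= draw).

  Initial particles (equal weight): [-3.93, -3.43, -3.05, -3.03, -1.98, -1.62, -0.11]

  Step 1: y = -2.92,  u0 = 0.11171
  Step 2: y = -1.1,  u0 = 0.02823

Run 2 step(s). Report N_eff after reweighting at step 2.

step 1: w=[0.1264, 0.1962, 0.2258, 0.2265, 0.1368, 0.0858, 0.0024]  mean=-2.9552  Neff=5.4684  idx=[0, 1, 2, 2, 3, 4, 5]
step 2: w=[0.0052, 0.0230, 0.0589, 0.0589, 0.0616, 0.3389, 0.4536]  mean=-2.0508  Neff=3.0129  idx=[2, 4, 5, 5, 6, 6, 6]

N_eff = 3.0129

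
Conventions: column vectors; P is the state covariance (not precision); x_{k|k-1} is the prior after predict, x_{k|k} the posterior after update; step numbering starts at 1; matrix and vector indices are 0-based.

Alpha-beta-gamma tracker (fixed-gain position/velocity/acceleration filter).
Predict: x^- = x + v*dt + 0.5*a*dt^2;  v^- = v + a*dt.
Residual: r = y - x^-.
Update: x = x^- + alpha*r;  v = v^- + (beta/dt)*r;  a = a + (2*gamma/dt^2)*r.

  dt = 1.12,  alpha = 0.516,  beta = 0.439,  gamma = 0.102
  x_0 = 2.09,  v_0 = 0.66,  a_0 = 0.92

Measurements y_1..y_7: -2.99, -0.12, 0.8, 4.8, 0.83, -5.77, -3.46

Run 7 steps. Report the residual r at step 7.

step 1: x_pred=3.4062  r=-6.3962  x^+=0.1058  v^+=-0.8167  a^+=-0.1202
step 2: x_pred=-0.8843  r=0.7643  x^+=-0.4899  v^+=-0.6517  a^+=0.0041
step 3: x_pred=-1.2173  r=2.0173  x^+=-0.1764  v^+=0.1436  a^+=0.3322
step 4: x_pred=0.1928  r=4.6072  x^+=2.5701  v^+=2.3215  a^+=1.0814
step 5: x_pred=5.8484  r=-5.0184  x^+=3.2589  v^+=1.5656  a^+=0.2653
step 6: x_pred=5.1788  r=-10.9488  x^+=-0.4708  v^+=-2.4288  a^+=-1.5153
step 7: x_pred=-4.1414  r=0.6814  x^+=-3.7898  v^+=-3.8588  a^+=-1.4045

resid = 0.6814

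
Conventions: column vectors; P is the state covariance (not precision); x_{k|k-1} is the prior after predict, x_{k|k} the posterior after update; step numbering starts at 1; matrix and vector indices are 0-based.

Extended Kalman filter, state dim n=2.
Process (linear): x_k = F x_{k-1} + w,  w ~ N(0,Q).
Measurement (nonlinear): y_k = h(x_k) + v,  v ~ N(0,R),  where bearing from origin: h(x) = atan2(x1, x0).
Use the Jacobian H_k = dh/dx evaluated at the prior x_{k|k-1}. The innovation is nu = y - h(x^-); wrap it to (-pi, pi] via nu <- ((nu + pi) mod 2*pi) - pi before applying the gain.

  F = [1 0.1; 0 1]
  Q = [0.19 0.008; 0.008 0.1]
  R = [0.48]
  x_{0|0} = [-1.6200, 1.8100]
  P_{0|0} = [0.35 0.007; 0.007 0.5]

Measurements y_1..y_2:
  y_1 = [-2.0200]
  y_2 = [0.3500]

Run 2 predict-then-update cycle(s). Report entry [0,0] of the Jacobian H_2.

step 1: x^-=[-1.4390, 1.8100]  P^-=[0.5464 0.0650; 0.0650 0.6000]  H_jac=[-0.3385 -0.2691]  S=[0.5979]  K=[-0.3386; -0.3069]  nu=[2.0207]  x^+=[-2.1232, 1.1899]  P^+=[0.4778 0.0029; 0.0029 0.5437]
step 2: x^-=[-2.0042, 1.1899]  P^-=[0.6739 0.0652; 0.0652 0.6437]  H_jac=[-0.2190 -0.3689]  S=[0.6105]  K=[-0.2812; -0.4124]  nu=[-2.2558]  x^+=[-1.3699, 2.1202]  P^+=[0.6256 -0.0056; -0.0056 0.5399]

H_jac[0,0] = -0.2190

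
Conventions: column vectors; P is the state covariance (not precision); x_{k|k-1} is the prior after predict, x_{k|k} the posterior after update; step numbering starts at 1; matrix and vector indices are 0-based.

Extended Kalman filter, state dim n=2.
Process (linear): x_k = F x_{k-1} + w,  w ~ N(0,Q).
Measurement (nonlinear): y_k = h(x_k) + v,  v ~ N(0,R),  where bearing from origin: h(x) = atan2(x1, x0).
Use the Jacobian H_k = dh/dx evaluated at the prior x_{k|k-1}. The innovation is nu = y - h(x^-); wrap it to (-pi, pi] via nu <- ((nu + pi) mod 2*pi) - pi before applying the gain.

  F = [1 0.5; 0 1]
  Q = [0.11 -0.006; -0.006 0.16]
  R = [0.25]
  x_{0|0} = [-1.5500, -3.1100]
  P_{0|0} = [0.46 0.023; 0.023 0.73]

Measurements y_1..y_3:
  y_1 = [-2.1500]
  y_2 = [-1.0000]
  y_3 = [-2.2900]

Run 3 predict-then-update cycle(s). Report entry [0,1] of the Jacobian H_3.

H_jac[0,1] = -0.1205

step 1: x^-=[-3.1050, -3.1100]  P^-=[0.7755 0.3820; 0.3820 0.8900]  H_jac=[0.1610 -0.1608]  S=[0.2733]  K=[0.2322; -0.2984]  nu=[0.2054]  x^+=[-3.0573, -3.1713]  P^+=[0.7608 0.4009; 0.4009 0.8657]
step 2: x^-=[-4.6430, -3.1713]  P^-=[1.4881 0.8278; 0.8278 1.0257]  H_jac=[0.1003 -0.1469]  S=[0.2627]  K=[0.1055; -0.2573]  nu=[1.5423]  x^+=[-4.4803, -3.5681]  P^+=[1.4852 0.8349; 0.8349 1.0083]
step 3: x^-=[-6.2644, -3.5681]  P^-=[2.6822 1.3330; 1.3330 1.1683]  H_jac=[0.0687 -0.1205]  S=[0.2576]  K=[0.0911; -0.1914]  nu=[0.3338]  x^+=[-6.2339, -3.6320]  P^+=[2.6800 1.3375; 1.3375 1.1588]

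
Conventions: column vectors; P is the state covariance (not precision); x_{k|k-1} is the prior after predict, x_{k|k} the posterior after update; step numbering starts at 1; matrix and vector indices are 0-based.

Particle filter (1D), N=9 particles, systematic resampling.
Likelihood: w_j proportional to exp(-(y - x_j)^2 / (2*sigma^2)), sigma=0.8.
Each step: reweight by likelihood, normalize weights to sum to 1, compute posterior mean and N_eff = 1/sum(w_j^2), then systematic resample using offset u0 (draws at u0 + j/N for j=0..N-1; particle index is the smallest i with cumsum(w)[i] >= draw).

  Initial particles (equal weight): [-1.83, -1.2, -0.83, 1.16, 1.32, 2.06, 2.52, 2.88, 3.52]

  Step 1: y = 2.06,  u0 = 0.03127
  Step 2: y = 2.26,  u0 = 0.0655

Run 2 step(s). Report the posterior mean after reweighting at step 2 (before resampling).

post_mean = 2.2084

step 1: w=[0.0000, 0.0001, 0.0004, 0.1393, 0.1710, 0.2623, 0.2223, 0.1551, 0.0496]  mean=2.1086  Neff=5.1718  idx=[3, 4, 4, 5, 5, 6, 6, 7, 7]
step 2: w=[0.0579, 0.0747, 0.0747, 0.1445, 0.1445, 0.1414, 0.1414, 0.1104, 0.1104]  mean=2.2084  Neff=8.2885  idx=[1, 2, 3, 4, 5, 5, 6, 7, 8]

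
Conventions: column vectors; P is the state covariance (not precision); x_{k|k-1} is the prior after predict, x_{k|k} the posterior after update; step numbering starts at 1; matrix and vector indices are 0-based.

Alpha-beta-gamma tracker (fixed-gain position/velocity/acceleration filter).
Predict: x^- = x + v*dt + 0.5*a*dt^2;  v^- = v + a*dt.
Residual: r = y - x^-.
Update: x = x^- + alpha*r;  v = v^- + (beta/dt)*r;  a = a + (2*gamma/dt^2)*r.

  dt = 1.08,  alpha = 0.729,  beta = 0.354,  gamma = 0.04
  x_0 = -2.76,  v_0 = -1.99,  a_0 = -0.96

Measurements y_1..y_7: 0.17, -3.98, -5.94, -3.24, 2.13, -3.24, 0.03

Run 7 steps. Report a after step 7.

step 1: x_pred=-5.4691  r=5.6391  x^+=-1.3582  v^+=-1.1784  a^+=-0.5732
step 2: x_pred=-2.9652  r=-1.0148  x^+=-3.7050  v^+=-2.1302  a^+=-0.6428
step 3: x_pred=-6.3805  r=0.4405  x^+=-6.0594  v^+=-2.6800  a^+=-0.6126
step 4: x_pred=-9.3111  r=6.0711  x^+=-4.8853  v^+=-1.3517  a^+=-0.1962
step 5: x_pred=-6.4595  r=8.5895  x^+=-0.1978  v^+=1.2518  a^+=0.3929
step 6: x_pred=1.3834  r=-4.6234  x^+=-1.9871  v^+=0.1607  a^+=0.0758
step 7: x_pred=-1.7693  r=1.7993  x^+=-0.4576  v^+=0.8324  a^+=0.1992

a_post = 0.1992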